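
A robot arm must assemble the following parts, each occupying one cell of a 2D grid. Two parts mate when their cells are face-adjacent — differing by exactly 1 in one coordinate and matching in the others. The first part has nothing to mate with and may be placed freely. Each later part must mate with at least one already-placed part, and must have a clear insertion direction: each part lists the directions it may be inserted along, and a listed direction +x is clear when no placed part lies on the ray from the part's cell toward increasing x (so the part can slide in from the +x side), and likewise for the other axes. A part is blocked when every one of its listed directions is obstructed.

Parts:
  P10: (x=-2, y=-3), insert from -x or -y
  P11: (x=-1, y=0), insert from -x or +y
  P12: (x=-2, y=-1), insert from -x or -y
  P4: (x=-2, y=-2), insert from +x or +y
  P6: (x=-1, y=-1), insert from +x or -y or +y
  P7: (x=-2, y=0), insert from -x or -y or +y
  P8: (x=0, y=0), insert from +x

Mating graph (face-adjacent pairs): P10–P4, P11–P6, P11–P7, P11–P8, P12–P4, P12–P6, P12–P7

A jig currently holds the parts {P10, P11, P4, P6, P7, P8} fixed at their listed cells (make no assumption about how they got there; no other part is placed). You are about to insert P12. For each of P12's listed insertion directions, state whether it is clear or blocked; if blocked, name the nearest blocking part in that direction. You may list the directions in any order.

-x: ray from P12(-2, -1) has no placed part ⇒ clear
-y: nearest on ray is P4@(-2, -2) ⇒ blocked

-x: clear; -y: blocked by P4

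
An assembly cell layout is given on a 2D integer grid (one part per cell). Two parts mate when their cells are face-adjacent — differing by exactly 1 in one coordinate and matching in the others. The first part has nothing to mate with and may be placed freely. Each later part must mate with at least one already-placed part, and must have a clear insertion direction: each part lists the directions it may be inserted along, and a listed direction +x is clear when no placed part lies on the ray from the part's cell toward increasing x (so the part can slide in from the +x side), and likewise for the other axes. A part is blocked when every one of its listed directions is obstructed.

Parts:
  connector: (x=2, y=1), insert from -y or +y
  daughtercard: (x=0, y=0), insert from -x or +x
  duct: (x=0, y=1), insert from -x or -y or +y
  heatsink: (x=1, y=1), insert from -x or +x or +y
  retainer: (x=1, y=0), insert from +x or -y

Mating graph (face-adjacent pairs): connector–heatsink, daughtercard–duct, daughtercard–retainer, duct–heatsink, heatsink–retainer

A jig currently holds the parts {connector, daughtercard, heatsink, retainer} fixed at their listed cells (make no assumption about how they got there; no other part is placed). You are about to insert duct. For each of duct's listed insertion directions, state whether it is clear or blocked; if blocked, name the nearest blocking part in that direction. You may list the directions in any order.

-x: ray from duct(0, 1) has no placed part ⇒ clear
-y: nearest on ray is daughtercard@(0, 0) ⇒ blocked
+y: ray from duct(0, 1) has no placed part ⇒ clear

+y: clear; -x: clear; -y: blocked by daughtercard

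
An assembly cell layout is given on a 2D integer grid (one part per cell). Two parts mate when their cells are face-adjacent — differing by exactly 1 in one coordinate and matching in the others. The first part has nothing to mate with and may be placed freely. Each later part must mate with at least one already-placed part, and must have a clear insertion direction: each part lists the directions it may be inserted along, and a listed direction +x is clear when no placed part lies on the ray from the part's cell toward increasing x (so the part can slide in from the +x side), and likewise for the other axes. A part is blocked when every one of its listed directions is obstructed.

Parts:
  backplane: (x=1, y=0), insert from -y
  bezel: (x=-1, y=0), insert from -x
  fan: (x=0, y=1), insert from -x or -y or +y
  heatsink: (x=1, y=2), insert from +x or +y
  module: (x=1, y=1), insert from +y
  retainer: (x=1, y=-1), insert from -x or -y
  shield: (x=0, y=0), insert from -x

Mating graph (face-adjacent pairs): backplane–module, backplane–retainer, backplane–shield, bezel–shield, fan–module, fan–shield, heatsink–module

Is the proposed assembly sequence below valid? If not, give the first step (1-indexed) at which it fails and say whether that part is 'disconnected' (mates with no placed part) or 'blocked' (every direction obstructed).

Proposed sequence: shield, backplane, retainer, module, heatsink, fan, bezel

1. shield@(0, 0) [-x clear] — {shield}
2. backplane@(1, 0) [-y clear] — {backplane, shield}
3. retainer@(1, -1) [-x clear] — {backplane, retainer, shield}
4. module@(1, 1) [+y clear] — {backplane, module, retainer, shield}
5. heatsink@(1, 2) [+x clear] — {backplane, heatsink, module, retainer, shield}
6. fan@(0, 1) [-x clear] — {backplane, fan, heatsink, module, retainer, shield}
7. bezel@(-1, 0) [-x clear] — {backplane, bezel, fan, heatsink, module, retainer, shield}

Valid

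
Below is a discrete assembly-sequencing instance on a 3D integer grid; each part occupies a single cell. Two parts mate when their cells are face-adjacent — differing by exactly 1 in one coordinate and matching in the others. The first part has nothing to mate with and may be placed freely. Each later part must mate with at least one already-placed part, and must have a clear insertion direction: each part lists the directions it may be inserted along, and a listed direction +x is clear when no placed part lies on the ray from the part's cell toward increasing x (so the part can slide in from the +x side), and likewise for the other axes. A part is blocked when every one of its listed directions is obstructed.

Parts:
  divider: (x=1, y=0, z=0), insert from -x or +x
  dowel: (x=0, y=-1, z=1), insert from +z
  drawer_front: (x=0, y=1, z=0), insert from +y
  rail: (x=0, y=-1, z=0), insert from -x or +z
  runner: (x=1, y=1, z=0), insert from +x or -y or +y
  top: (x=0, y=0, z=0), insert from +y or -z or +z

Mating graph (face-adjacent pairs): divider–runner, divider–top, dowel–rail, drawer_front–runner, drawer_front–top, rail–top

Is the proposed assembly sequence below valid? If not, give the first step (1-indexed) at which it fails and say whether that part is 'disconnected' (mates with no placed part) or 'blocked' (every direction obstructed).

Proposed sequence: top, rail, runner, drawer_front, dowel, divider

Invalid at step 3 (disconnected)

1. top@(0, 0, 0) [+y clear] — {top}
2. rail@(0, -1, 0) [-x clear] — {rail, top}
3. runner@(1, 1, 0) — no placed neighbour ⇒ disconnected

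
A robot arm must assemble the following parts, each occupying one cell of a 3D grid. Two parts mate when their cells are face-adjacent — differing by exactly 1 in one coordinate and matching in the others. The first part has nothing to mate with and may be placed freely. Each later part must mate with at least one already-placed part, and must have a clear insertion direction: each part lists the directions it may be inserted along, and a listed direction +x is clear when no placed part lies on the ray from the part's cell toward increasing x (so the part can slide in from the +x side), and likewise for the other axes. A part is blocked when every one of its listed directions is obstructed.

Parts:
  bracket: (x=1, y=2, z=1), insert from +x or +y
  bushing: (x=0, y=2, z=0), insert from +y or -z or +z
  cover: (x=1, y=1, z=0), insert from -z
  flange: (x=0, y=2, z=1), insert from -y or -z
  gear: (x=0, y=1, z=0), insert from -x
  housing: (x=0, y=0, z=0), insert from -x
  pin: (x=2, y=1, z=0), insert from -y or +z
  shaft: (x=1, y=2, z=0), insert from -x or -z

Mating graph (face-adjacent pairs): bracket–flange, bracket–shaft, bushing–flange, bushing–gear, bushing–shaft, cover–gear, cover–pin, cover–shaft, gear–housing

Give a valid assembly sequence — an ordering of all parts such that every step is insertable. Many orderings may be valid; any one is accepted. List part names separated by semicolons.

1. gear@(0, 1, 0) [-x clear] — {gear}
2. housing@(0, 0, 0) [-x clear] — {gear, housing}
3. cover@(1, 1, 0) [-z clear] — {cover, gear, housing}
4. shaft@(1, 2, 0) [-x clear] — {cover, gear, housing, shaft}
5. pin@(2, 1, 0) [-y clear] — {cover, gear, housing, pin, shaft}
6. bushing@(0, 2, 0) [+y clear] — {bushing, cover, gear, housing, pin, shaft}
7. flange@(0, 2, 1) [-y clear] — {bushing, cover, flange, gear, housing, pin, shaft}
8. bracket@(1, 2, 1) [+x clear] — {bracket, bushing, cover, flange, gear, housing, pin, shaft}

gear; housing; cover; shaft; pin; bushing; flange; bracket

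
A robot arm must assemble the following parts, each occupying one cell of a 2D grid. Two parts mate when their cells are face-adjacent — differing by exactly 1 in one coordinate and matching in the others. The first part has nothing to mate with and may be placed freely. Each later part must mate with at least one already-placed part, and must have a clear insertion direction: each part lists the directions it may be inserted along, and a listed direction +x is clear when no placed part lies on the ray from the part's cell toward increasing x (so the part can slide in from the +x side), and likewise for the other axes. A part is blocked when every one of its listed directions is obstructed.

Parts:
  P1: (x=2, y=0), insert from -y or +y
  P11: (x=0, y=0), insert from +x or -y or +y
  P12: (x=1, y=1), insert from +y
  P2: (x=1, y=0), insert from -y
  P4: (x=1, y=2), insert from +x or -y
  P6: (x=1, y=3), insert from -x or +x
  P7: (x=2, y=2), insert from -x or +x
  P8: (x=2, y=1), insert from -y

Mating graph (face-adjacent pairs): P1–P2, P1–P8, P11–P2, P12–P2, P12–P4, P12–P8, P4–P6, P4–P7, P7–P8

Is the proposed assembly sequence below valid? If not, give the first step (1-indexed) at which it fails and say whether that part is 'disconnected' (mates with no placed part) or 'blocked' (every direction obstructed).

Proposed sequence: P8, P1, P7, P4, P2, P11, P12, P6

1. P8@(2, 1) [-y clear] — {P8}
2. P1@(2, 0) [-y clear] — {P1, P8}
3. P7@(2, 2) [-x clear] — {P1, P7, P8}
4. P4@(1, 2) [-y clear] — {P1, P4, P7, P8}
5. P2@(1, 0) [-y clear] — {P1, P2, P4, P7, P8}
6. P11@(0, 0) [-y clear] — {P1, P11, P2, P4, P7, P8}
7. P12@(1, 1) — +y all obstructed ⇒ blocked

Invalid at step 7 (blocked)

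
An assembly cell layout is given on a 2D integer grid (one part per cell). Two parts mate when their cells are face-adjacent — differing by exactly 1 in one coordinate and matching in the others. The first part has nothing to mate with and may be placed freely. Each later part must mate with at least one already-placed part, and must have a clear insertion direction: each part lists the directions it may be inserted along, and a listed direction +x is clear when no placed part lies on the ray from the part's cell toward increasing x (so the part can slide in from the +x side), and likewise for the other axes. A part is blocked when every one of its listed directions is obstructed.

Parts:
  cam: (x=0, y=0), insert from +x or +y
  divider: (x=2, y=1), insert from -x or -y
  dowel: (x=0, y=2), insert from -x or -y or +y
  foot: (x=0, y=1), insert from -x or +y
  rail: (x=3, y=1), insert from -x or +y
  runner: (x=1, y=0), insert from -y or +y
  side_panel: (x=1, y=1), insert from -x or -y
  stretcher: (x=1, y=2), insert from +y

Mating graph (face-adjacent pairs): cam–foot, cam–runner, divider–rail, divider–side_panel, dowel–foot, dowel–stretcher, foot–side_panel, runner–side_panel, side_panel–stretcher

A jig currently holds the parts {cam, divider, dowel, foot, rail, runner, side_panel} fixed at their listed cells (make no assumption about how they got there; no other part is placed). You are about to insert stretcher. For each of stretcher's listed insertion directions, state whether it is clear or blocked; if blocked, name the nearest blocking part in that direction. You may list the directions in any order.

+y: ray from stretcher(1, 2) has no placed part ⇒ clear

+y: clear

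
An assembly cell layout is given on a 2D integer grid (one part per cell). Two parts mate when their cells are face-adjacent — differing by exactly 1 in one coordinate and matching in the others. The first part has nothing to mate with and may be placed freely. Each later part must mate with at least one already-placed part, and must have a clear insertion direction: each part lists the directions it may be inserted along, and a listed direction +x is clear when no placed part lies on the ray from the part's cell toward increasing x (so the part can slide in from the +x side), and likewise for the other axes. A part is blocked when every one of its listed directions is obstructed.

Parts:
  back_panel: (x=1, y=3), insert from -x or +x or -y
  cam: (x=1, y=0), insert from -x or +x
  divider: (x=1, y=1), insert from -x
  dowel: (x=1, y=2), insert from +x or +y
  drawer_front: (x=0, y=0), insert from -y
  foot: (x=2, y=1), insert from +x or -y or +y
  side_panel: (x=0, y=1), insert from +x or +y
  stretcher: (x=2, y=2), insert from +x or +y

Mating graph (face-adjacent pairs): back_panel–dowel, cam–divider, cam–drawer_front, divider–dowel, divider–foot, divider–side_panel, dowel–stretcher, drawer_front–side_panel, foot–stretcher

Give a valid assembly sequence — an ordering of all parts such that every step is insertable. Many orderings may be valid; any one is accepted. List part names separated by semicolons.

divider; cam; drawer_front; side_panel; dowel; stretcher; foot; back_panel

1. divider@(1, 1) [-x clear] — {divider}
2. cam@(1, 0) [-x clear] — {cam, divider}
3. drawer_front@(0, 0) [-y clear] — {cam, divider, drawer_front}
4. side_panel@(0, 1) [+y clear] — {cam, divider, drawer_front, side_panel}
5. dowel@(1, 2) [+x clear] — {cam, divider, dowel, drawer_front, side_panel}
6. stretcher@(2, 2) [+x clear] — {cam, divider, dowel, drawer_front, side_panel, stretcher}
7. foot@(2, 1) [+x clear] — {cam, divider, dowel, drawer_front, foot, side_panel, stretcher}
8. back_panel@(1, 3) [-x clear] — {back_panel, cam, divider, dowel, drawer_front, foot, side_panel, stretcher}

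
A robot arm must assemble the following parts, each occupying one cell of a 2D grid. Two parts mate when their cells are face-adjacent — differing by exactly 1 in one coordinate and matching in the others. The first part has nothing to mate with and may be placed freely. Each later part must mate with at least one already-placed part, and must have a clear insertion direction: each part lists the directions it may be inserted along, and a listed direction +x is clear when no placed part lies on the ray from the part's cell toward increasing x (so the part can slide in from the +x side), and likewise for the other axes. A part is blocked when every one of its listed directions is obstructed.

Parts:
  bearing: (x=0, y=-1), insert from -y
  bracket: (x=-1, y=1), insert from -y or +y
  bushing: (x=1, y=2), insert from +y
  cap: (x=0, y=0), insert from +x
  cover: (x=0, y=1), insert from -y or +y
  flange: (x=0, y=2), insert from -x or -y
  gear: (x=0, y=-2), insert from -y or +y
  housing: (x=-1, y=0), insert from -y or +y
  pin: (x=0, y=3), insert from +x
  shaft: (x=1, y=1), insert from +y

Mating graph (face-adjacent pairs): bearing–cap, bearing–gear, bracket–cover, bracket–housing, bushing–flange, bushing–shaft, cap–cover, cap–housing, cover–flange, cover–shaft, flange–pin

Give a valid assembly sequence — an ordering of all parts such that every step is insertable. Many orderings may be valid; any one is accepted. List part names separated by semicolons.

shaft; bushing; flange; pin; cover; cap; housing; bracket; bearing; gear

1. shaft@(1, 1) [+y clear] — {shaft}
2. bushing@(1, 2) [+y clear] — {bushing, shaft}
3. flange@(0, 2) [-x clear] — {bushing, flange, shaft}
4. pin@(0, 3) [+x clear] — {bushing, flange, pin, shaft}
5. cover@(0, 1) [-y clear] — {bushing, cover, flange, pin, shaft}
6. cap@(0, 0) [+x clear] — {bushing, cap, cover, flange, pin, shaft}
7. housing@(-1, 0) [-y clear] — {bushing, cap, cover, flange, housing, pin, shaft}
8. bracket@(-1, 1) [+y clear] — {bracket, bushing, cap, cover, flange, housing, pin, shaft}
9. bearing@(0, -1) [-y clear] — {bearing, bracket, bushing, cap, cover, flange, housing, pin, shaft}
10. gear@(0, -2) [-y clear] — {bearing, bracket, bushing, cap, cover, flange, gear, housing, pin, shaft}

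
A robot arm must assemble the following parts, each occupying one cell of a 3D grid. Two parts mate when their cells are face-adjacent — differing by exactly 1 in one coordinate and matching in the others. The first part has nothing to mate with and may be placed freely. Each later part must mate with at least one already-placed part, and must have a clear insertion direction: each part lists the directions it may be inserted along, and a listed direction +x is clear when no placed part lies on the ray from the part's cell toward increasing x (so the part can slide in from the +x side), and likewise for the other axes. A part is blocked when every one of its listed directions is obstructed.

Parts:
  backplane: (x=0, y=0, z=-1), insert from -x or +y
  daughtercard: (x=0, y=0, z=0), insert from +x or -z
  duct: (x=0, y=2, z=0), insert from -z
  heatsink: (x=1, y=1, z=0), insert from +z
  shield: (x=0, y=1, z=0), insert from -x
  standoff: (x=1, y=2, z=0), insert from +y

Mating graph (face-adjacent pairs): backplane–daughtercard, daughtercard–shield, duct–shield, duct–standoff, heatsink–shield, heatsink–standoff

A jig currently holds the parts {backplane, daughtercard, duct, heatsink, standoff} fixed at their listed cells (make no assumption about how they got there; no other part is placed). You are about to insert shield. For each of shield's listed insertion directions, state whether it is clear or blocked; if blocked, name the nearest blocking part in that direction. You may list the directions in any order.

-x: ray from shield(0, 1, 0) has no placed part ⇒ clear

-x: clear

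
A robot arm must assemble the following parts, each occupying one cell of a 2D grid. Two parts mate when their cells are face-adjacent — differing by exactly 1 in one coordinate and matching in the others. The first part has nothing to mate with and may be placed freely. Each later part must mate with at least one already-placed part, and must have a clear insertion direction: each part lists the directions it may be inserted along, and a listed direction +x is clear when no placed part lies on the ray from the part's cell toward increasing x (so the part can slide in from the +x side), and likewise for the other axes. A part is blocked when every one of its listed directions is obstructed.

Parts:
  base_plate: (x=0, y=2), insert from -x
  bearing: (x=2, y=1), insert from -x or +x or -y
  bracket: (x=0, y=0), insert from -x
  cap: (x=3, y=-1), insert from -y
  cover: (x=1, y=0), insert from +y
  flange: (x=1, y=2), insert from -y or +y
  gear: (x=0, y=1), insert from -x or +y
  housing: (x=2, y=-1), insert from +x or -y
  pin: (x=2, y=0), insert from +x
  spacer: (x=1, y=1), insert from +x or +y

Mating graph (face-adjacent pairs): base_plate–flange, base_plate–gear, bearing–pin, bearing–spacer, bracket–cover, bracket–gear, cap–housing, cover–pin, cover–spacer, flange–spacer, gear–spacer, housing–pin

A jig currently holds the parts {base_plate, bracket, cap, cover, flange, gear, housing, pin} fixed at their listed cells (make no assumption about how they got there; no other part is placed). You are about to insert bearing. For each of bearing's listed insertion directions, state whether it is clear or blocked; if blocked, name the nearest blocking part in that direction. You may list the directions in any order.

-x: nearest on ray is gear@(0, 1) ⇒ blocked
+x: ray from bearing(2, 1) has no placed part ⇒ clear
-y: nearest on ray is pin@(2, 0) ⇒ blocked

+x: clear; -x: blocked by gear; -y: blocked by pin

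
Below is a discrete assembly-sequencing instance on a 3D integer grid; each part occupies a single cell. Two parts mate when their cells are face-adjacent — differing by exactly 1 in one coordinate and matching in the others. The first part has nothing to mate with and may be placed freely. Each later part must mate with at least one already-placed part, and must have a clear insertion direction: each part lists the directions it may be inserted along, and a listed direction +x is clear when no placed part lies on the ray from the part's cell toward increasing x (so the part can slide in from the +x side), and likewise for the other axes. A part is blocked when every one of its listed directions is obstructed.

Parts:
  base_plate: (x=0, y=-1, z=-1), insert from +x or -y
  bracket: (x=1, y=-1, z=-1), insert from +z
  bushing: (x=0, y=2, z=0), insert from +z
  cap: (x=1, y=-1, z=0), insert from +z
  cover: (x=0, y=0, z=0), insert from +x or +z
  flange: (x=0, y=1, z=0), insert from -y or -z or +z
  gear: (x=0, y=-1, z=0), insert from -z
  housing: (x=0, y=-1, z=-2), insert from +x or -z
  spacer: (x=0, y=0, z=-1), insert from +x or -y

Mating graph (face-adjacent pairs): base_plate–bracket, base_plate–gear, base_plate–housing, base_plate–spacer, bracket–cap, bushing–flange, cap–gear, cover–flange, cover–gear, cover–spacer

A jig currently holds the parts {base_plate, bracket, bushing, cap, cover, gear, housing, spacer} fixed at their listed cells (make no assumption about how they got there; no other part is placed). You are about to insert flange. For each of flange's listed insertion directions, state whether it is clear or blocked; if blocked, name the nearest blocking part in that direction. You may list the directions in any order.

+z: clear; -y: blocked by cover; -z: clear

-y: nearest on ray is cover@(0, 0, 0) ⇒ blocked
-z: ray from flange(0, 1, 0) has no placed part ⇒ clear
+z: ray from flange(0, 1, 0) has no placed part ⇒ clear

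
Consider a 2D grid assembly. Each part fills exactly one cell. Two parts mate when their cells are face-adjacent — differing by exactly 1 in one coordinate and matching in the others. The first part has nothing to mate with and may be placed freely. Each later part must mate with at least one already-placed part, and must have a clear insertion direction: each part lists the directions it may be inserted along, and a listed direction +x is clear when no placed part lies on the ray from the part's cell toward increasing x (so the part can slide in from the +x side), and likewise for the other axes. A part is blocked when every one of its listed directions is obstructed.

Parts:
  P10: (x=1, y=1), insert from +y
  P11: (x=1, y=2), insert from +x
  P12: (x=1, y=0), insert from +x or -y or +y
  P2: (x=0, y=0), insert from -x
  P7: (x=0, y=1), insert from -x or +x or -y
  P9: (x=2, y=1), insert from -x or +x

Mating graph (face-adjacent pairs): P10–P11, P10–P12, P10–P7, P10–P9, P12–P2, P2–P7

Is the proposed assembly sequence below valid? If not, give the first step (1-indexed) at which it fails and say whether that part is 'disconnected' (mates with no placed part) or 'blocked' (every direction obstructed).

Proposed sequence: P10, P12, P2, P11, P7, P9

1. P10@(1, 1) [+y clear] — {P10}
2. P12@(1, 0) [+x clear] — {P10, P12}
3. P2@(0, 0) [-x clear] — {P10, P12, P2}
4. P11@(1, 2) [+x clear] — {P10, P11, P12, P2}
5. P7@(0, 1) [-x clear] — {P10, P11, P12, P2, P7}
6. P9@(2, 1) [+x clear] — {P10, P11, P12, P2, P7, P9}

Valid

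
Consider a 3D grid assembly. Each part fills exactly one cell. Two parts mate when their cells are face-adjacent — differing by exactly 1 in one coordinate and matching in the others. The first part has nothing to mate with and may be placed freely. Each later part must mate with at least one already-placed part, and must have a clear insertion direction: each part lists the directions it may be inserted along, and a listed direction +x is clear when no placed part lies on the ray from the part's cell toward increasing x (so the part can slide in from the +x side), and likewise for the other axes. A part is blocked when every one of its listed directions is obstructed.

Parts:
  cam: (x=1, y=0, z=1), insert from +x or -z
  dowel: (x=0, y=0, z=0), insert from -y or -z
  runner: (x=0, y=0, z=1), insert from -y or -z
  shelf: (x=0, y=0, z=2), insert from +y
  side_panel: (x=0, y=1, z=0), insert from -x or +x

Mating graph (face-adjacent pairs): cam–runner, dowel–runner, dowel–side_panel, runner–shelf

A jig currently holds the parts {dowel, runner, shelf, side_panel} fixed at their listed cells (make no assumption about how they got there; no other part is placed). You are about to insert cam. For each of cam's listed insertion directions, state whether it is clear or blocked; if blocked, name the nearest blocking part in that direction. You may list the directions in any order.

+x: clear; -z: clear

+x: ray from cam(1, 0, 1) has no placed part ⇒ clear
-z: ray from cam(1, 0, 1) has no placed part ⇒ clear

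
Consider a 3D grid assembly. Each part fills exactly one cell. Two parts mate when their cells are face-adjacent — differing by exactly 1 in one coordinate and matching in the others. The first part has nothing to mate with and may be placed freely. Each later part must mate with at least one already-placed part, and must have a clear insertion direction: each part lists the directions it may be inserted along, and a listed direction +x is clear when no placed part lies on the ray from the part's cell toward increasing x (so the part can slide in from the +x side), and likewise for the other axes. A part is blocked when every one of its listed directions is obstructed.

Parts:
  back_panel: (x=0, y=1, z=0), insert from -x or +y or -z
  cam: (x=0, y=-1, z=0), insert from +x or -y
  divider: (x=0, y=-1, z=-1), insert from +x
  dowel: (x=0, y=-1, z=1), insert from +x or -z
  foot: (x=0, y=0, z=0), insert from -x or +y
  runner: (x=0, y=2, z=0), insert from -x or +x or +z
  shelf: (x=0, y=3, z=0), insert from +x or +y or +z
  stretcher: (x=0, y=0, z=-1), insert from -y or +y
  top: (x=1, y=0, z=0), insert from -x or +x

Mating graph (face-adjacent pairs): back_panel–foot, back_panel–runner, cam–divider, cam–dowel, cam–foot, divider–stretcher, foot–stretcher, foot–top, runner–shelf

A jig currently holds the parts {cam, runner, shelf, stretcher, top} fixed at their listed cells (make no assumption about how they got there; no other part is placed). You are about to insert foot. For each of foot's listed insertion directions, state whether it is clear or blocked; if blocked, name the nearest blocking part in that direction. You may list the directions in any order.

-x: ray from foot(0, 0, 0) has no placed part ⇒ clear
+y: nearest on ray is runner@(0, 2, 0) ⇒ blocked

+y: blocked by runner; -x: clear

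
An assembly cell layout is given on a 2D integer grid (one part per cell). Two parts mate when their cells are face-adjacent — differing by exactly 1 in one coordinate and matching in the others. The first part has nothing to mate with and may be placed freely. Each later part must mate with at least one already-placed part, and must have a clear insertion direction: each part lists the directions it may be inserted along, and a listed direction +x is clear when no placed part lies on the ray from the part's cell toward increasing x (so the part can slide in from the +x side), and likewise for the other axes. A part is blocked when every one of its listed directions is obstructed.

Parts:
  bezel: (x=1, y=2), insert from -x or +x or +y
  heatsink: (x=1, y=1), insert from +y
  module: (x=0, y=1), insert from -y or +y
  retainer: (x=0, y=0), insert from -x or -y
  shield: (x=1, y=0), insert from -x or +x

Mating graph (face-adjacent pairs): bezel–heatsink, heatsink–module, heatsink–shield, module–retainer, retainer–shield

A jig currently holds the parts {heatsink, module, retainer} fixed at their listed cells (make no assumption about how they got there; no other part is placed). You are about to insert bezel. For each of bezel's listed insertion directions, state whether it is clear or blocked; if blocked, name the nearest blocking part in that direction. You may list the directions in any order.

+x: clear; +y: clear; -x: clear

-x: ray from bezel(1, 2) has no placed part ⇒ clear
+x: ray from bezel(1, 2) has no placed part ⇒ clear
+y: ray from bezel(1, 2) has no placed part ⇒ clear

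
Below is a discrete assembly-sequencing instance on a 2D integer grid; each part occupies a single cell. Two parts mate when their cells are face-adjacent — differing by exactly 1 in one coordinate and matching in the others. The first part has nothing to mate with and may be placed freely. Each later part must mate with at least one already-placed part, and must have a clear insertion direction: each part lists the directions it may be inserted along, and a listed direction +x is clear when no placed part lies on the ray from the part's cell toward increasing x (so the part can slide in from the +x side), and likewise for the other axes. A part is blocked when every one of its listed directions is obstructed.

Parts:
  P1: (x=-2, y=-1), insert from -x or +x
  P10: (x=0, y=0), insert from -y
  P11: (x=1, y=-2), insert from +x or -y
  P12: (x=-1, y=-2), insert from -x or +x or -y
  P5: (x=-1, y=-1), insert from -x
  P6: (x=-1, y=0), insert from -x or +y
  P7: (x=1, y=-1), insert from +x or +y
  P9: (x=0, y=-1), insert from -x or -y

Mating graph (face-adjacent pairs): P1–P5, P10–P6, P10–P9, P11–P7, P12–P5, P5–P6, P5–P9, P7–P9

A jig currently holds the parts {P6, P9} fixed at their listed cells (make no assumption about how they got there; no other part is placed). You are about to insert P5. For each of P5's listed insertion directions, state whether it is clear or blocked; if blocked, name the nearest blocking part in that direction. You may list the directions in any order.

-x: ray from P5(-1, -1) has no placed part ⇒ clear

-x: clear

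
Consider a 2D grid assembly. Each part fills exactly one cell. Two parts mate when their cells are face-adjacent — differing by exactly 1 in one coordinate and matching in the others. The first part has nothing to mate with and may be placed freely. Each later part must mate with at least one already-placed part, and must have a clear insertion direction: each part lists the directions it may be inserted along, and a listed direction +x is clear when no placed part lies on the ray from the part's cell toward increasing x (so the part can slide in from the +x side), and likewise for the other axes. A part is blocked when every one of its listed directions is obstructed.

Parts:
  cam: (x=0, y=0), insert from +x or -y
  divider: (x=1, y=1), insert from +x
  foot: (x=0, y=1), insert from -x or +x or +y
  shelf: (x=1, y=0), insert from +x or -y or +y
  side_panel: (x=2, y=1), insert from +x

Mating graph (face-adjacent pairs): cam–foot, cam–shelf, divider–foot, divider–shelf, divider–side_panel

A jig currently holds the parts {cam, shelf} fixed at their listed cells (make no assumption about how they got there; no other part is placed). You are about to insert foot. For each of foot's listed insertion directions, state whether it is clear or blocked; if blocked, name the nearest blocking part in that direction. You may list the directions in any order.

-x: ray from foot(0, 1) has no placed part ⇒ clear
+x: ray from foot(0, 1) has no placed part ⇒ clear
+y: ray from foot(0, 1) has no placed part ⇒ clear

+x: clear; +y: clear; -x: clear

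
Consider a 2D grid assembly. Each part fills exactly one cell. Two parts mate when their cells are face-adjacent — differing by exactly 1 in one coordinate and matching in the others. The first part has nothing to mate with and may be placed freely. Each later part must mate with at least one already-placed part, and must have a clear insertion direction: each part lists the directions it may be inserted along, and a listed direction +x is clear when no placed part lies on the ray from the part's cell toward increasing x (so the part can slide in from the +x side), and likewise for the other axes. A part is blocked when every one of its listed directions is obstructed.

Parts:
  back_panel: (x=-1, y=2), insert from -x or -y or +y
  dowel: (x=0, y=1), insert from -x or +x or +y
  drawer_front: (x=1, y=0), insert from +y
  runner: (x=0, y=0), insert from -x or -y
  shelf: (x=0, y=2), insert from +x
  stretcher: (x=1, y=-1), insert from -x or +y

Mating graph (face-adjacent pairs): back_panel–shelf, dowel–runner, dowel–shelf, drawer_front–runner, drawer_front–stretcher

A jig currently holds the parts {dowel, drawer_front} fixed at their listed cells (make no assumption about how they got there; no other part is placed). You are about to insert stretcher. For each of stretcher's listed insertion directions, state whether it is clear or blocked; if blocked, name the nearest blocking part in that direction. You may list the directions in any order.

-x: ray from stretcher(1, -1) has no placed part ⇒ clear
+y: nearest on ray is drawer_front@(1, 0) ⇒ blocked

+y: blocked by drawer_front; -x: clear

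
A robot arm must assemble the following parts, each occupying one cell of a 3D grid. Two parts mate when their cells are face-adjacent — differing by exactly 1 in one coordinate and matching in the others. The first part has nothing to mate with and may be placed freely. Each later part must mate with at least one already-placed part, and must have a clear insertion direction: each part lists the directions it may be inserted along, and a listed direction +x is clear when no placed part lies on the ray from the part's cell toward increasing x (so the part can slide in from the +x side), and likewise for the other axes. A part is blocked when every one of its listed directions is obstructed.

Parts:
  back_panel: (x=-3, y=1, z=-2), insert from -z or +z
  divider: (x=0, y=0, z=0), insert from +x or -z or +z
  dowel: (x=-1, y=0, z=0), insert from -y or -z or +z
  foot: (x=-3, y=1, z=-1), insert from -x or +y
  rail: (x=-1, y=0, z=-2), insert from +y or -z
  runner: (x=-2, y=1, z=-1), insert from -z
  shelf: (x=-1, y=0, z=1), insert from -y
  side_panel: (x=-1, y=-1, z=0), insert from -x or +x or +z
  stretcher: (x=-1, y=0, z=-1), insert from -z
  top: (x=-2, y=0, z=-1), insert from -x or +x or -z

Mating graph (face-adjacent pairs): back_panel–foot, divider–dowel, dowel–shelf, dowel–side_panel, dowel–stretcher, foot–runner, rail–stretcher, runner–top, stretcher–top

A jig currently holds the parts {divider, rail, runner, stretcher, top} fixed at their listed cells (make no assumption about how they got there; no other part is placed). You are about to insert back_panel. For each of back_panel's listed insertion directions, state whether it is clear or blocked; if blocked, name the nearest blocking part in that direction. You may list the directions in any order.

-z: ray from back_panel(-3, 1, -2) has no placed part ⇒ clear
+z: ray from back_panel(-3, 1, -2) has no placed part ⇒ clear

+z: clear; -z: clear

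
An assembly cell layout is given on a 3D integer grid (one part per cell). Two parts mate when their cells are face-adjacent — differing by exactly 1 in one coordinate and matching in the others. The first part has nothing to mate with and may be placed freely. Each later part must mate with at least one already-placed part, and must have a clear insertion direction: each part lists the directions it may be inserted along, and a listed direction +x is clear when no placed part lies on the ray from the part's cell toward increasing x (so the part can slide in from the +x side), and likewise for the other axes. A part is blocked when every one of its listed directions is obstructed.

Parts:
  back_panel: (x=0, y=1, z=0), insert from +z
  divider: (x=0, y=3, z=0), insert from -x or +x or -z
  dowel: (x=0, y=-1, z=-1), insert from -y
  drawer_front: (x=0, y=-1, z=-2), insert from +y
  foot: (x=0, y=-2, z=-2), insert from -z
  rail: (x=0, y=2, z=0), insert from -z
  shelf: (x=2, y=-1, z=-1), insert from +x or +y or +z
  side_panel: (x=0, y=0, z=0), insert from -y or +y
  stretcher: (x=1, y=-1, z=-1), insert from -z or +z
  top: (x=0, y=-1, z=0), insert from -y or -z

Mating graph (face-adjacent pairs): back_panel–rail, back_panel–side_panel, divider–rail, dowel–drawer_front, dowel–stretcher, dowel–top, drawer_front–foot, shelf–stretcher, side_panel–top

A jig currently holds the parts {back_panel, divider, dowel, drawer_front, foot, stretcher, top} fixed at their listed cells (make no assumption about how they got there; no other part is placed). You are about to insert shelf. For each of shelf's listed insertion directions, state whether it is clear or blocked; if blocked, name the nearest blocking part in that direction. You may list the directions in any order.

+x: clear; +y: clear; +z: clear

+x: ray from shelf(2, -1, -1) has no placed part ⇒ clear
+y: ray from shelf(2, -1, -1) has no placed part ⇒ clear
+z: ray from shelf(2, -1, -1) has no placed part ⇒ clear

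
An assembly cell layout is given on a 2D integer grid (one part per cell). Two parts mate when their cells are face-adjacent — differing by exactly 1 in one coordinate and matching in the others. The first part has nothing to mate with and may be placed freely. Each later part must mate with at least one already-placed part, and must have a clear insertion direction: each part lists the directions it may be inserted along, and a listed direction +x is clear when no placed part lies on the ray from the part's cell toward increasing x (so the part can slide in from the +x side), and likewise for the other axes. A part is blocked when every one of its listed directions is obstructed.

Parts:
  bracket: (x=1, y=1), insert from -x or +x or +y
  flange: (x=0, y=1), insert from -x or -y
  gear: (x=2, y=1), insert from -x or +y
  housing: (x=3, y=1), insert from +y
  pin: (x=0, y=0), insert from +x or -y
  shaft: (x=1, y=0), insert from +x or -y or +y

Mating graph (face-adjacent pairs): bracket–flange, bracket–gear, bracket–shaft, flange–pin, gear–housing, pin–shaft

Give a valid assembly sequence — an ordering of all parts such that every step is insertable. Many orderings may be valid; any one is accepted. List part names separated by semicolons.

1. bracket@(1, 1) [-x clear] — {bracket}
2. gear@(2, 1) [+y clear] — {bracket, gear}
3. shaft@(1, 0) [+x clear] — {bracket, gear, shaft}
4. pin@(0, 0) [-y clear] — {bracket, gear, pin, shaft}
5. housing@(3, 1) [+y clear] — {bracket, gear, housing, pin, shaft}
6. flange@(0, 1) [-x clear] — {bracket, flange, gear, housing, pin, shaft}

bracket; gear; shaft; pin; housing; flange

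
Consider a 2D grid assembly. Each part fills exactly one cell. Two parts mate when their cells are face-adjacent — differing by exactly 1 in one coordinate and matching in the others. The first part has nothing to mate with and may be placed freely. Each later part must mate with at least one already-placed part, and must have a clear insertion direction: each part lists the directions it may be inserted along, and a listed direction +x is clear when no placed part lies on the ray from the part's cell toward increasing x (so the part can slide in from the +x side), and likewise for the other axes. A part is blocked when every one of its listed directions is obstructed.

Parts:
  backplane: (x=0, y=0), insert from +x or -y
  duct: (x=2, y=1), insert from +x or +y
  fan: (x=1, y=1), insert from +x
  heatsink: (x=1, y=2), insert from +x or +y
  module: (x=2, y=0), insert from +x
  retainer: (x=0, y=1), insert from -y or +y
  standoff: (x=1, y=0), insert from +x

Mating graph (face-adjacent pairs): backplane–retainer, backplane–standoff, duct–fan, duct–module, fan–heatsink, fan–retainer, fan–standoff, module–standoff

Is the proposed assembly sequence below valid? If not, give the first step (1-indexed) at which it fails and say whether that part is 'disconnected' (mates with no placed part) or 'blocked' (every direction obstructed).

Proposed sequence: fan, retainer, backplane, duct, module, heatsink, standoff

1. fan@(1, 1) [+x clear] — {fan}
2. retainer@(0, 1) [-y clear] — {fan, retainer}
3. backplane@(0, 0) [+x clear] — {backplane, fan, retainer}
4. duct@(2, 1) [+x clear] — {backplane, duct, fan, retainer}
5. module@(2, 0) [+x clear] — {backplane, duct, fan, module, retainer}
6. heatsink@(1, 2) [+x clear] — {backplane, duct, fan, heatsink, module, retainer}
7. standoff@(1, 0) — +x all obstructed ⇒ blocked

Invalid at step 7 (blocked)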